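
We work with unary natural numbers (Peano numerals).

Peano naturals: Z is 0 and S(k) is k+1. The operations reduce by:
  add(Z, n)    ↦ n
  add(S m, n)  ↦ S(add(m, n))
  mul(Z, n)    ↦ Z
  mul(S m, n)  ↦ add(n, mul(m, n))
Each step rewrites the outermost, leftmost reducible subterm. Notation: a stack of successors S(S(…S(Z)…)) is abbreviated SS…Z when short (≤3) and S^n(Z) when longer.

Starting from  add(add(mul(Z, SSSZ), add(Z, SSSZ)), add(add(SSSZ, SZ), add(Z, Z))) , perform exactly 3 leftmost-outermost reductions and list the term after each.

  start: add(add(mul(Z, SSSZ), add(Z, SSSZ)), add(add(SSSZ, SZ), add(Z, Z)))
  [1] add(add(Z, add(Z, SSSZ)), add(add(SSSZ, SZ), add(Z, Z)))
  [2] add(add(Z, SSSZ), add(add(SSSZ, SZ), add(Z, Z)))
  [3] add(SSSZ, add(add(SSSZ, SZ), add(Z, Z)))

Answer: after 3 steps: add(SSSZ, add(add(SSSZ, SZ), add(Z, Z)))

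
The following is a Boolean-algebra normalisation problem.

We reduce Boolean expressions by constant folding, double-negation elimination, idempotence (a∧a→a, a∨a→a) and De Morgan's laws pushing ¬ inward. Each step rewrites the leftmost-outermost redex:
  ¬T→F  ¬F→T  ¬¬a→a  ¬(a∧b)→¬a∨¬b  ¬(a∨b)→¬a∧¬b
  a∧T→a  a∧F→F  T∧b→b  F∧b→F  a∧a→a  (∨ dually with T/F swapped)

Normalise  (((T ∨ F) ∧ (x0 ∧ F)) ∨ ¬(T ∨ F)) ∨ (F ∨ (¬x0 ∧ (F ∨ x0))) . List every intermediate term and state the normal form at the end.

Answer: normal form = ¬x0 ∧ x0  (in 10 steps)

Reduction:
  start: (((T ∨ F) ∧ (x0 ∧ F)) ∨ ¬(T ∨ F)) ∨ (F ∨ (¬x0 ∧ (F ∨ x0)))
  step 1: ((T ∧ (x0 ∧ F)) ∨ ¬(T ∨ F)) ∨ (F ∨ (¬x0 ∧ (F ∨ x0)))
  step 2: ((x0 ∧ F) ∨ ¬(T ∨ F)) ∨ (F ∨ (¬x0 ∧ (F ∨ x0)))
  step 3: (F ∨ ¬(T ∨ F)) ∨ (F ∨ (¬x0 ∧ (F ∨ x0)))
  step 4: ¬(T ∨ F) ∨ (F ∨ (¬x0 ∧ (F ∨ x0)))
  step 5: (¬T ∧ ¬F) ∨ (F ∨ (¬x0 ∧ (F ∨ x0)))
  step 6: (F ∧ ¬F) ∨ (F ∨ (¬x0 ∧ (F ∨ x0)))
  step 7: F ∨ (F ∨ (¬x0 ∧ (F ∨ x0)))
  step 8: F ∨ (¬x0 ∧ (F ∨ x0))
  step 9: ¬x0 ∧ (F ∨ x0)
  step 10: ¬x0 ∧ x0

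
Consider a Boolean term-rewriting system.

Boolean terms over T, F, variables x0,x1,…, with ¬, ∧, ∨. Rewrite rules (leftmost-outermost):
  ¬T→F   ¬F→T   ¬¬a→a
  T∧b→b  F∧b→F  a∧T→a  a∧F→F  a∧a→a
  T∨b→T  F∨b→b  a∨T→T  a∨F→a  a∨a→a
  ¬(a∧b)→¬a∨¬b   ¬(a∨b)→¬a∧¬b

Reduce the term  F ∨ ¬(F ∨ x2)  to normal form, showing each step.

Answer: normal form = ¬x2  (in 4 steps)

Derivation:
  start: F ∨ ¬(F ∨ x2)
  →1  ¬(F ∨ x2)
  →2  ¬F ∧ ¬x2
  →3  T ∧ ¬x2
  →4  ¬x2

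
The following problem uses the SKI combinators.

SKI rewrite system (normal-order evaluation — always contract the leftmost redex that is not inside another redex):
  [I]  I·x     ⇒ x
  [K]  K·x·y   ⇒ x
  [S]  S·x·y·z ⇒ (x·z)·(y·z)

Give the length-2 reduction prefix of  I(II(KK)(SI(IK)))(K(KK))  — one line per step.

  start: I(II(KK)(SI(IK)))(K(KK))
  step 1: II(KK)(SI(IK))(K(KK))
  step 2: I(KK)(SI(IK))(K(KK))

Answer: after 2 steps: I(KK)(SI(IK))(K(KK))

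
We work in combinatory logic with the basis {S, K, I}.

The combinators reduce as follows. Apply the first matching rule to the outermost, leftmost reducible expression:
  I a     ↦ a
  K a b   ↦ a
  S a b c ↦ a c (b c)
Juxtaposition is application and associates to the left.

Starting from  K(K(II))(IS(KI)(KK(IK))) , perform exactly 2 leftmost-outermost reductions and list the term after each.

  start: K(K(II))(IS(KI)(KK(IK)))
  →1  K(II)
  →2  KI

Answer: after 2 steps: KI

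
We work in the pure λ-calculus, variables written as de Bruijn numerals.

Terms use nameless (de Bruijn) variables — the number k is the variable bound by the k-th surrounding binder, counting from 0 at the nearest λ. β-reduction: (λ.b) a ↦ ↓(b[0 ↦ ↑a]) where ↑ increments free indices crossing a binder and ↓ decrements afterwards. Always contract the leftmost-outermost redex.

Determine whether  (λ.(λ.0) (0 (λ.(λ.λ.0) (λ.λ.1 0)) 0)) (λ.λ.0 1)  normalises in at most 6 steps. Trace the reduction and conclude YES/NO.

Answer: YES — reaches normal form λ.0 (λ.λ.0) in 6 ≤ 6 steps

Derivation:
  start: (λ.(λ.0) (0 (λ.(λ.λ.0) (λ.λ.1 0)) 0)) (λ.λ.0 1)
  step 1: (λ.0) ((λ.λ.0 1) (λ.(λ.λ.0) (λ.λ.1 0)) (λ.λ.0 1))
  step 2: (λ.λ.0 1) (λ.(λ.λ.0) (λ.λ.1 0)) (λ.λ.0 1)
  step 3: (λ.0 (λ.(λ.λ.0) (λ.λ.1 0))) (λ.λ.0 1)
  step 4: (λ.λ.0 1) (λ.(λ.λ.0) (λ.λ.1 0))
  step 5: λ.0 (λ.(λ.λ.0) (λ.λ.1 0))
  step 6: λ.0 (λ.λ.0)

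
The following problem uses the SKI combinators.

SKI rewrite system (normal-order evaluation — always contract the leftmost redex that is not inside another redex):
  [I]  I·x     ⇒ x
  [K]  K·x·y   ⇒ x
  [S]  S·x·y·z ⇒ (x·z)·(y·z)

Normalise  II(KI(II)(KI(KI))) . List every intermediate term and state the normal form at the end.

  start: II(KI(II)(KI(KI)))
  step 1: I(KI(II)(KI(KI)))
  step 2: KI(II)(KI(KI))
  step 3: I(KI(KI))
  step 4: KI(KI)
  step 5: I

Answer: normal form = I  (in 5 steps)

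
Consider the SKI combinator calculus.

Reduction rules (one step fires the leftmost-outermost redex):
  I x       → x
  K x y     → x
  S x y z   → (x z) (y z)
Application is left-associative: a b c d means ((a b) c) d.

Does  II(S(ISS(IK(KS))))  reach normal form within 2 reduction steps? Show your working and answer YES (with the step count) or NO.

Answer: NO — after 2 steps the term is S(ISS(IK(KS))), not yet normal

Derivation:
  start: II(S(ISS(IK(KS))))
  step 1: I(S(ISS(IK(KS))))
  step 2: S(ISS(IK(KS)))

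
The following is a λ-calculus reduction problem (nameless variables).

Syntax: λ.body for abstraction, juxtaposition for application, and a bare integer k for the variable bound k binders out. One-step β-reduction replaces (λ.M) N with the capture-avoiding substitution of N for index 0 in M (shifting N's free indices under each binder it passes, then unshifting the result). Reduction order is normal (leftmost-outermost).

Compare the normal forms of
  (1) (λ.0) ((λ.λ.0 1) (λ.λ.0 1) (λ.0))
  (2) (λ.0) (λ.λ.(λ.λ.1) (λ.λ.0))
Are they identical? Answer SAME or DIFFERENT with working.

Term A:
  start: (λ.0) ((λ.λ.0 1) (λ.λ.0 1) (λ.0))
  [1] (λ.λ.0 1) (λ.λ.0 1) (λ.0)
  [2] (λ.0 (λ.λ.0 1)) (λ.0)
  [3] (λ.0) (λ.λ.0 1)
  [4] λ.λ.0 1

Term B:
  start: (λ.0) (λ.λ.(λ.λ.1) (λ.λ.0))
  [1] λ.λ.(λ.λ.1) (λ.λ.0)
  [2] λ.λ.λ.λ.λ.0

Answer: DIFFERENT — A ⇓ λ.λ.0 1, B ⇓ λ.λ.λ.λ.λ.0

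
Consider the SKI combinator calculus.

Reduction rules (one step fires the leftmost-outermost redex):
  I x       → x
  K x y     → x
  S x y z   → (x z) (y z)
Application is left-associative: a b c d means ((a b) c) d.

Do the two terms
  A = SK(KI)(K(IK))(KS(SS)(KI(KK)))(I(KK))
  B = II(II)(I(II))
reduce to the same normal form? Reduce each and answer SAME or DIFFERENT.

Term A:
  start: SK(KI)(K(IK))(KS(SS)(KI(KK)))(I(KK))
  [1] K(K(IK))(KI(K(IK)))(KS(SS)(KI(KK)))(I(KK))
  [2] K(IK)(KS(SS)(KI(KK)))(I(KK))
  [3] IK(I(KK))
  [4] K(I(KK))
  [5] K(KK)

Term B:
  start: II(II)(I(II))
  [1] I(II)(I(II))
  [2] II(I(II))
  [3] I(I(II))
  [4] I(II)
  [5] II
  [6] I

Answer: DIFFERENT — A ⇓ K(KK), B ⇓ I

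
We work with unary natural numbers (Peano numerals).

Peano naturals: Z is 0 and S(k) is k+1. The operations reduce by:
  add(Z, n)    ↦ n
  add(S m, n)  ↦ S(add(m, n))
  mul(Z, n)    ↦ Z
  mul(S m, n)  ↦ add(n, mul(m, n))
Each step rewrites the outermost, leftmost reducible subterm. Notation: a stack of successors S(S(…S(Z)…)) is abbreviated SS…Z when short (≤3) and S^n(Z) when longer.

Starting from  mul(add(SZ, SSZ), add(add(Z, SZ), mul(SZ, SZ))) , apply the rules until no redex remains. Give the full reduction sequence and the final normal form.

  start: mul(add(SZ, SSZ), add(add(Z, SZ), mul(SZ, SZ)))
  [1] mul(S(add(Z, SSZ)), add(add(Z, SZ), mul(SZ, SZ)))
  [2] add(add(add(Z, SZ), mul(SZ, SZ)), mul(add(Z, SSZ), add(add(Z, SZ), mul(SZ, SZ))))
  [3] add(add(SZ, mul(SZ, SZ)), mul(add(Z, SSZ), add(add(Z, SZ), mul(SZ, SZ))))
  [4] add(S(add(Z, mul(SZ, SZ))), mul(add(Z, SSZ), add(add(Z, SZ), mul(SZ, SZ))))
  [5] S(add(add(Z, mul(SZ, SZ)), mul(add(Z, SSZ), add(add(Z, SZ), mul(SZ, SZ)))))
  [6] S(add(mul(SZ, SZ), mul(add(Z, SSZ), add(add(Z, SZ), mul(SZ, SZ)))))
  [7] S(add(add(SZ, mul(Z, SZ)), mul(add(Z, SSZ), add(add(Z, SZ), mul(SZ, SZ)))))
  [8] S(add(S(add(Z, mul(Z, SZ))), mul(add(Z, SSZ), add(add(Z, SZ), mul(SZ, SZ)))))
  [9] S(S(add(add(Z, mul(Z, SZ)), mul(add(Z, SSZ), add(add(Z, SZ), mul(SZ, SZ))))))
  [10] S(S(add(mul(Z, SZ), mul(add(Z, SSZ), add(add(Z, SZ), mul(SZ, SZ))))))
  [11] S(S(add(Z, mul(add(Z, SSZ), add(add(Z, SZ), mul(SZ, SZ))))))
  [12] S(S(mul(add(Z, SSZ), add(add(Z, SZ), mul(SZ, SZ)))))
  [13] S(S(mul(SSZ, add(add(Z, SZ), mul(SZ, SZ)))))
  [14] S(S(add(add(add(Z, SZ), mul(SZ, SZ)), mul(SZ, add(add(Z, SZ), mul(SZ, SZ))))))
  [15] S(S(add(add(SZ, mul(SZ, SZ)), mul(SZ, add(add(Z, SZ), mul(SZ, SZ))))))
  [16] S(S(add(S(add(Z, mul(SZ, SZ))), mul(SZ, add(add(Z, SZ), mul(SZ, SZ))))))
  [17] S(S(S(add(add(Z, mul(SZ, SZ)), mul(SZ, add(add(Z, SZ), mul(SZ, SZ)))))))
  [18] S(S(S(add(mul(SZ, SZ), mul(SZ, add(add(Z, SZ), mul(SZ, SZ)))))))
  [19] S(S(S(add(add(SZ, mul(Z, SZ)), mul(SZ, add(add(Z, SZ), mul(SZ, SZ)))))))
  [20] S(S(S(add(S(add(Z, mul(Z, SZ))), mul(SZ, add(add(Z, SZ), mul(SZ, SZ)))))))
  [21] S(S(S(S(add(add(Z, mul(Z, SZ)), mul(SZ, add(add(Z, SZ), mul(SZ, SZ))))))))
  [22] S(S(S(S(add(mul(Z, SZ), mul(SZ, add(add(Z, SZ), mul(SZ, SZ))))))))
  [23] S(S(S(S(add(Z, mul(SZ, add(add(Z, SZ), mul(SZ, SZ))))))))
  [24] S(S(S(S(mul(SZ, add(add(Z, SZ), mul(SZ, SZ)))))))
  [25] S(S(S(S(add(add(add(Z, SZ), mul(SZ, SZ)), mul(Z, add(add(Z, SZ), mul(SZ, SZ))))))))
  [26] S(S(S(S(add(add(SZ, mul(SZ, SZ)), mul(Z, add(add(Z, SZ), mul(SZ, SZ))))))))
  [27] S(S(S(S(add(S(add(Z, mul(SZ, SZ))), mul(Z, add(add(Z, SZ), mul(SZ, SZ))))))))
  [28] S(S(S(S(S(add(add(Z, mul(SZ, SZ)), mul(Z, add(add(Z, SZ), mul(SZ, SZ)))))))))
  [29] S(S(S(S(S(add(mul(SZ, SZ), mul(Z, add(add(Z, SZ), mul(SZ, SZ)))))))))
  [30] S(S(S(S(S(add(add(SZ, mul(Z, SZ)), mul(Z, add(add(Z, SZ), mul(SZ, SZ)))))))))
  [31] S(S(S(S(S(add(S(add(Z, mul(Z, SZ))), mul(Z, add(add(Z, SZ), mul(SZ, SZ)))))))))
  [32] S(S(S(S(S(S(add(add(Z, mul(Z, SZ)), mul(Z, add(add(Z, SZ), mul(SZ, SZ))))))))))
  [33] S(S(S(S(S(S(add(mul(Z, SZ), mul(Z, add(add(Z, SZ), mul(SZ, SZ))))))))))
  [34] S(S(S(S(S(S(add(Z, mul(Z, add(add(Z, SZ), mul(SZ, SZ))))))))))
  [35] S(S(S(S(S(S(mul(Z, add(add(Z, SZ), mul(SZ, SZ)))))))))
  [36] S^6(Z)

Answer: normal form = S^6(Z)  (in 36 steps)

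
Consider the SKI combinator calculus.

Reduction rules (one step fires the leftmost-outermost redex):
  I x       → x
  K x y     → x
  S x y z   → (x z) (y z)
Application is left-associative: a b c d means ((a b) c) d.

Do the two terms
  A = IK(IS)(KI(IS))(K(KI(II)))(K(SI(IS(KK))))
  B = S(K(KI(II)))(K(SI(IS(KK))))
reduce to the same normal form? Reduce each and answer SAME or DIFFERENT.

Answer: SAME — A ⇓ S(KI)(K(SI(S(KK)))), B ⇓ S(KI)(K(SI(S(KK))))

Derivation:
Term A:
  start: IK(IS)(KI(IS))(K(KI(II)))(K(SI(IS(KK))))
  →1  K(IS)(KI(IS))(K(KI(II)))(K(SI(IS(KK))))
  →2  IS(K(KI(II)))(K(SI(IS(KK))))
  →3  S(K(KI(II)))(K(SI(IS(KK))))
  →4  S(KI)(K(SI(IS(KK))))
  →5  S(KI)(K(SI(S(KK))))

Term B:
  start: S(K(KI(II)))(K(SI(IS(KK))))
  →1  S(KI)(K(SI(IS(KK))))
  →2  S(KI)(K(SI(S(KK))))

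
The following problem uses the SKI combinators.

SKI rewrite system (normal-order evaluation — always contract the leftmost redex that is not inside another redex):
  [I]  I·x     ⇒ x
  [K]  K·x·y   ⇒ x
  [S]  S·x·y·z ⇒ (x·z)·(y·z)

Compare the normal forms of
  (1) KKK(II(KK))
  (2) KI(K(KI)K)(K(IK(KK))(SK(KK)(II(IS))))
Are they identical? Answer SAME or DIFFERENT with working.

Answer: SAME — A ⇓ K(KK), B ⇓ K(KK)

Working:
Term A:
  start: KKK(II(KK))
  →1  K(II(KK))
  →2  K(I(KK))
  →3  K(KK)

Term B:
  start: KI(K(KI)K)(K(IK(KK))(SK(KK)(II(IS))))
  →1  I(K(IK(KK))(SK(KK)(II(IS))))
  →2  K(IK(KK))(SK(KK)(II(IS)))
  →3  IK(KK)
  →4  K(KK)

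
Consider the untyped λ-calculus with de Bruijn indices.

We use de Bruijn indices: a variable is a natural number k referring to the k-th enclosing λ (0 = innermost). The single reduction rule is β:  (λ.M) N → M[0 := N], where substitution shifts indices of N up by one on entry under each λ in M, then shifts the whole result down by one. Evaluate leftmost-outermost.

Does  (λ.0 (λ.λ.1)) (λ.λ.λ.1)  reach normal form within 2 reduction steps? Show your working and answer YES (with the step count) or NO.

Answer: YES — reaches normal form λ.λ.1 in 2 ≤ 2 steps

Reduction:
  start: (λ.0 (λ.λ.1)) (λ.λ.λ.1)
  step 1: (λ.λ.λ.1) (λ.λ.1)
  step 2: λ.λ.1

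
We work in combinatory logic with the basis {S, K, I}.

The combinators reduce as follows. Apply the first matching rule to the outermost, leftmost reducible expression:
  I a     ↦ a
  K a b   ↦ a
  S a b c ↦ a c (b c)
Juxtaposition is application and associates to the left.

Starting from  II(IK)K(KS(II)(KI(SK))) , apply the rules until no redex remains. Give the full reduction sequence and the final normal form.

Answer: normal form = K  (in 4 steps)

Reduction:
  start: II(IK)K(KS(II)(KI(SK)))
  →1  I(IK)K(KS(II)(KI(SK)))
  →2  IKK(KS(II)(KI(SK)))
  →3  KK(KS(II)(KI(SK)))
  →4  K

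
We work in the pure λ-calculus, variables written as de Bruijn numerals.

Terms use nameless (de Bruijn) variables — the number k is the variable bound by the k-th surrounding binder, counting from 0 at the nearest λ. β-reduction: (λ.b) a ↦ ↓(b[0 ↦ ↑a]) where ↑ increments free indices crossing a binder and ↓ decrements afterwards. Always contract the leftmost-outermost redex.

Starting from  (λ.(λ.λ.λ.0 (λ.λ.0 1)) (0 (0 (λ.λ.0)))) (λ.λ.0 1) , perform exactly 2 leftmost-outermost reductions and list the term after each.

Answer: after 2 steps: λ.λ.0 (λ.λ.0 1)

Reduction:
  start: (λ.(λ.λ.λ.0 (λ.λ.0 1)) (0 (0 (λ.λ.0)))) (λ.λ.0 1)
  [1] (λ.λ.λ.0 (λ.λ.0 1)) ((λ.λ.0 1) ((λ.λ.0 1) (λ.λ.0)))
  [2] λ.λ.0 (λ.λ.0 1)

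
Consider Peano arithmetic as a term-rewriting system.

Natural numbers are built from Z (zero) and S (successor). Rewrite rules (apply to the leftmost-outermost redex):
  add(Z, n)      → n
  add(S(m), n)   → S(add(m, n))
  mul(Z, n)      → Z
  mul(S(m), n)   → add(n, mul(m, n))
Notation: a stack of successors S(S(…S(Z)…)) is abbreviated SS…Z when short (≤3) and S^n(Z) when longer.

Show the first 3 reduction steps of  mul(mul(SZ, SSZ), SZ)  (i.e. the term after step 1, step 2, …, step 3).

Answer: after 3 steps: add(SZ, mul(add(SZ, mul(Z, SSZ)), SZ))

Derivation:
  start: mul(mul(SZ, SSZ), SZ)
  →1  mul(add(SSZ, mul(Z, SSZ)), SZ)
  →2  mul(S(add(SZ, mul(Z, SSZ))), SZ)
  →3  add(SZ, mul(add(SZ, mul(Z, SSZ)), SZ))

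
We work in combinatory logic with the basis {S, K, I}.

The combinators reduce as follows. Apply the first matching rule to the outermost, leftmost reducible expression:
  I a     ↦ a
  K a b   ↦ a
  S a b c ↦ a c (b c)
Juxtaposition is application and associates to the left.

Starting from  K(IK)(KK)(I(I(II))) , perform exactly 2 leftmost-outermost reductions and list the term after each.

  start: K(IK)(KK)(I(I(II)))
  →1  IK(I(I(II)))
  →2  K(I(I(II)))

Answer: after 2 steps: K(I(I(II)))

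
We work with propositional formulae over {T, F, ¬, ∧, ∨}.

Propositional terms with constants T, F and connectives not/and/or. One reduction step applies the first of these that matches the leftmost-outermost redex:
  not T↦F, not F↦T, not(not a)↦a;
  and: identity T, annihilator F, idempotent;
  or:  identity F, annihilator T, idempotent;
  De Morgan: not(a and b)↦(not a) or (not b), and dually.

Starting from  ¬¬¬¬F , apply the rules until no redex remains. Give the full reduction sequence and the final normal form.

Answer: normal form = F  (in 2 steps)

Working:
  start: ¬¬¬¬F
  step 1: ¬¬F
  step 2: F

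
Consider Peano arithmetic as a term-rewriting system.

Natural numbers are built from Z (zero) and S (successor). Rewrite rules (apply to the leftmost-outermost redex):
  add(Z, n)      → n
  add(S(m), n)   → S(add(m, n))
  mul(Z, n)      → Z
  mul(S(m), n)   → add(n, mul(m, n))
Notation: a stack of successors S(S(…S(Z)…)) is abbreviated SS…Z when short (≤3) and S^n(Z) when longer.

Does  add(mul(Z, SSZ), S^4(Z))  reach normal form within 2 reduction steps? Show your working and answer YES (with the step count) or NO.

Answer: YES — reaches normal form S^4(Z) in 2 ≤ 2 steps

Working:
  start: add(mul(Z, SSZ), S^4(Z))
  →1  add(Z, S^4(Z))
  →2  S^4(Z)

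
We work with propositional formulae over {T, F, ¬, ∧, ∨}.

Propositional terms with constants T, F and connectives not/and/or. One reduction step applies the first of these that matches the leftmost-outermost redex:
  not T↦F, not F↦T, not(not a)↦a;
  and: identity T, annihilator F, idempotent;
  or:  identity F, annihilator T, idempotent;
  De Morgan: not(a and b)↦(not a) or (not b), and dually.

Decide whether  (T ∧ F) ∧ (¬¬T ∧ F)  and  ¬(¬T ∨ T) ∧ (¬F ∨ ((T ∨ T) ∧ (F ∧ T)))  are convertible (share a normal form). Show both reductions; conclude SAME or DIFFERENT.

Term A:
  start: (T ∧ F) ∧ (¬¬T ∧ F)
  step 1: F ∧ (¬¬T ∧ F)
  step 2: F

Term B:
  start: ¬(¬T ∨ T) ∧ (¬F ∨ ((T ∨ T) ∧ (F ∧ T)))
  step 1: (¬¬T ∧ ¬T) ∧ (¬F ∨ ((T ∨ T) ∧ (F ∧ T)))
  step 2: (T ∧ ¬T) ∧ (¬F ∨ ((T ∨ T) ∧ (F ∧ T)))
  step 3: ¬T ∧ (¬F ∨ ((T ∨ T) ∧ (F ∧ T)))
  step 4: F ∧ (¬F ∨ ((T ∨ T) ∧ (F ∧ T)))
  step 5: F

Answer: SAME — A ⇓ F, B ⇓ F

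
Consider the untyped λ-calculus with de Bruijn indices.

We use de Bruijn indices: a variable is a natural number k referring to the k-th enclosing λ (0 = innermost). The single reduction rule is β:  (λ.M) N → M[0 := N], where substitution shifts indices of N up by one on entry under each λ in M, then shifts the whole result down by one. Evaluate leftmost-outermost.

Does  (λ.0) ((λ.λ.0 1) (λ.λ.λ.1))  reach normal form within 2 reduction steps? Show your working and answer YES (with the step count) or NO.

Answer: YES — reaches normal form λ.0 (λ.λ.λ.1) in 2 ≤ 2 steps

Working:
  start: (λ.0) ((λ.λ.0 1) (λ.λ.λ.1))
  step 1: (λ.λ.0 1) (λ.λ.λ.1)
  step 2: λ.0 (λ.λ.λ.1)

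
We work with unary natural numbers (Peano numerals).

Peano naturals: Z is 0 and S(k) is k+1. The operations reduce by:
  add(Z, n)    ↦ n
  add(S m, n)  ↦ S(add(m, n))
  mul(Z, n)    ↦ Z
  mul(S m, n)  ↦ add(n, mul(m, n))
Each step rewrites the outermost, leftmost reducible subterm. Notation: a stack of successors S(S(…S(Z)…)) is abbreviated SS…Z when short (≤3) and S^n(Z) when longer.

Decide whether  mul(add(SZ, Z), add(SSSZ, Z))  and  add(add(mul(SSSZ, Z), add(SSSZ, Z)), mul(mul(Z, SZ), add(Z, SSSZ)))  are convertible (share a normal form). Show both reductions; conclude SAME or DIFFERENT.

Term A:
  start: mul(add(SZ, Z), add(SSSZ, Z))
  step 1: mul(S(add(Z, Z)), add(SSSZ, Z))
  step 2: add(add(SSSZ, Z), mul(add(Z, Z), add(SSSZ, Z)))
  step 3: add(S(add(SSZ, Z)), mul(add(Z, Z), add(SSSZ, Z)))
  step 4: S(add(add(SSZ, Z), mul(add(Z, Z), add(SSSZ, Z))))
  step 5: S(add(S(add(SZ, Z)), mul(add(Z, Z), add(SSSZ, Z))))
  step 6: S(S(add(add(SZ, Z), mul(add(Z, Z), add(SSSZ, Z)))))
  step 7: S(S(add(S(add(Z, Z)), mul(add(Z, Z), add(SSSZ, Z)))))
  step 8: S(S(S(add(add(Z, Z), mul(add(Z, Z), add(SSSZ, Z))))))
  step 9: S(S(S(add(Z, mul(add(Z, Z), add(SSSZ, Z))))))
  step 10: S(S(S(mul(add(Z, Z), add(SSSZ, Z)))))
  step 11: S(S(S(mul(Z, add(SSSZ, Z)))))
  step 12: SSSZ

Term B:
  start: add(add(mul(SSSZ, Z), add(SSSZ, Z)), mul(mul(Z, SZ), add(Z, SSSZ)))
  step 1: add(add(add(Z, mul(SSZ, Z)), add(SSSZ, Z)), mul(mul(Z, SZ), add(Z, SSSZ)))
  step 2: add(add(mul(SSZ, Z), add(SSSZ, Z)), mul(mul(Z, SZ), add(Z, SSSZ)))
  step 3: add(add(add(Z, mul(SZ, Z)), add(SSSZ, Z)), mul(mul(Z, SZ), add(Z, SSSZ)))
  step 4: add(add(mul(SZ, Z), add(SSSZ, Z)), mul(mul(Z, SZ), add(Z, SSSZ)))
  step 5: add(add(add(Z, mul(Z, Z)), add(SSSZ, Z)), mul(mul(Z, SZ), add(Z, SSSZ)))
  step 6: add(add(mul(Z, Z), add(SSSZ, Z)), mul(mul(Z, SZ), add(Z, SSSZ)))
  step 7: add(add(Z, add(SSSZ, Z)), mul(mul(Z, SZ), add(Z, SSSZ)))
  step 8: add(add(SSSZ, Z), mul(mul(Z, SZ), add(Z, SSSZ)))
  step 9: add(S(add(SSZ, Z)), mul(mul(Z, SZ), add(Z, SSSZ)))
  step 10: S(add(add(SSZ, Z), mul(mul(Z, SZ), add(Z, SSSZ))))
  step 11: S(add(S(add(SZ, Z)), mul(mul(Z, SZ), add(Z, SSSZ))))
  step 12: S(S(add(add(SZ, Z), mul(mul(Z, SZ), add(Z, SSSZ)))))
  step 13: S(S(add(S(add(Z, Z)), mul(mul(Z, SZ), add(Z, SSSZ)))))
  step 14: S(S(S(add(add(Z, Z), mul(mul(Z, SZ), add(Z, SSSZ))))))
  step 15: S(S(S(add(Z, mul(mul(Z, SZ), add(Z, SSSZ))))))
  step 16: S(S(S(mul(mul(Z, SZ), add(Z, SSSZ)))))
  step 17: S(S(S(mul(Z, add(Z, SSSZ)))))
  step 18: SSSZ

Answer: SAME — A ⇓ SSSZ, B ⇓ SSSZ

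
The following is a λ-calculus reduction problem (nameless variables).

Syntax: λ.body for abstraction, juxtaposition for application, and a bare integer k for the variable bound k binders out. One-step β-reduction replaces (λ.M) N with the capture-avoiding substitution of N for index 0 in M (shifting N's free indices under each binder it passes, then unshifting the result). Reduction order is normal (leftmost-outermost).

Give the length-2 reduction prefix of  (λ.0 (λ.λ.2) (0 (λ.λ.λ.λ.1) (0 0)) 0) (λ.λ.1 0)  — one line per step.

Answer: after 2 steps: (λ.(λ.λ.λ.λ.1 0) 0) ((λ.λ.1 0) (λ.λ.λ.λ.1) ((λ.λ.1 0) (λ.λ.1 0))) (λ.λ.1 0)

Reduction:
  start: (λ.0 (λ.λ.2) (0 (λ.λ.λ.λ.1) (0 0)) 0) (λ.λ.1 0)
  step 1: (λ.λ.1 0) (λ.λ.λ.λ.1 0) ((λ.λ.1 0) (λ.λ.λ.λ.1) ((λ.λ.1 0) (λ.λ.1 0))) (λ.λ.1 0)
  step 2: (λ.(λ.λ.λ.λ.1 0) 0) ((λ.λ.1 0) (λ.λ.λ.λ.1) ((λ.λ.1 0) (λ.λ.1 0))) (λ.λ.1 0)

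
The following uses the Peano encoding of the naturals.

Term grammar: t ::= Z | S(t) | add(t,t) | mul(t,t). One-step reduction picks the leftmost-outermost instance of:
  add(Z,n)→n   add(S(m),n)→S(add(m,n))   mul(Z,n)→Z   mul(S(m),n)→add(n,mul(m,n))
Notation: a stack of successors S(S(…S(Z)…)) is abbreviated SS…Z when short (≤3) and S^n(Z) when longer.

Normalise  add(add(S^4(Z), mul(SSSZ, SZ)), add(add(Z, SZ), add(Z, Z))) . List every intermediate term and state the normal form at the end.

  start: add(add(S^4(Z), mul(SSSZ, SZ)), add(add(Z, SZ), add(Z, Z)))
  →1  add(S(add(SSSZ, mul(SSSZ, SZ))), add(add(Z, SZ), add(Z, Z)))
  →2  S(add(add(SSSZ, mul(SSSZ, SZ)), add(add(Z, SZ), add(Z, Z))))
  →3  S(add(S(add(SSZ, mul(SSSZ, SZ))), add(add(Z, SZ), add(Z, Z))))
  →4  S(S(add(add(SSZ, mul(SSSZ, SZ)), add(add(Z, SZ), add(Z, Z)))))
  →5  S(S(add(S(add(SZ, mul(SSSZ, SZ))), add(add(Z, SZ), add(Z, Z)))))
  →6  S(S(S(add(add(SZ, mul(SSSZ, SZ)), add(add(Z, SZ), add(Z, Z))))))
  →7  S(S(S(add(S(add(Z, mul(SSSZ, SZ))), add(add(Z, SZ), add(Z, Z))))))
  →8  S(S(S(S(add(add(Z, mul(SSSZ, SZ)), add(add(Z, SZ), add(Z, Z)))))))
  →9  S(S(S(S(add(mul(SSSZ, SZ), add(add(Z, SZ), add(Z, Z)))))))
  →10  S(S(S(S(add(add(SZ, mul(SSZ, SZ)), add(add(Z, SZ), add(Z, Z)))))))
  →11  S(S(S(S(add(S(add(Z, mul(SSZ, SZ))), add(add(Z, SZ), add(Z, Z)))))))
  →12  S(S(S(S(S(add(add(Z, mul(SSZ, SZ)), add(add(Z, SZ), add(Z, Z))))))))
  →13  S(S(S(S(S(add(mul(SSZ, SZ), add(add(Z, SZ), add(Z, Z))))))))
  →14  S(S(S(S(S(add(add(SZ, mul(SZ, SZ)), add(add(Z, SZ), add(Z, Z))))))))
  →15  S(S(S(S(S(add(S(add(Z, mul(SZ, SZ))), add(add(Z, SZ), add(Z, Z))))))))
  →16  S(S(S(S(S(S(add(add(Z, mul(SZ, SZ)), add(add(Z, SZ), add(Z, Z)))))))))
  →17  S(S(S(S(S(S(add(mul(SZ, SZ), add(add(Z, SZ), add(Z, Z)))))))))
  →18  S(S(S(S(S(S(add(add(SZ, mul(Z, SZ)), add(add(Z, SZ), add(Z, Z)))))))))
  →19  S(S(S(S(S(S(add(S(add(Z, mul(Z, SZ))), add(add(Z, SZ), add(Z, Z)))))))))
  →20  S(S(S(S(S(S(S(add(add(Z, mul(Z, SZ)), add(add(Z, SZ), add(Z, Z))))))))))
  →21  S(S(S(S(S(S(S(add(mul(Z, SZ), add(add(Z, SZ), add(Z, Z))))))))))
  →22  S(S(S(S(S(S(S(add(Z, add(add(Z, SZ), add(Z, Z))))))))))
  →23  S(S(S(S(S(S(S(add(add(Z, SZ), add(Z, Z)))))))))
  →24  S(S(S(S(S(S(S(add(SZ, add(Z, Z)))))))))
  →25  S(S(S(S(S(S(S(S(add(Z, add(Z, Z))))))))))
  →26  S(S(S(S(S(S(S(S(add(Z, Z)))))))))
  →27  S^8(Z)

Answer: normal form = S^8(Z)  (in 27 steps)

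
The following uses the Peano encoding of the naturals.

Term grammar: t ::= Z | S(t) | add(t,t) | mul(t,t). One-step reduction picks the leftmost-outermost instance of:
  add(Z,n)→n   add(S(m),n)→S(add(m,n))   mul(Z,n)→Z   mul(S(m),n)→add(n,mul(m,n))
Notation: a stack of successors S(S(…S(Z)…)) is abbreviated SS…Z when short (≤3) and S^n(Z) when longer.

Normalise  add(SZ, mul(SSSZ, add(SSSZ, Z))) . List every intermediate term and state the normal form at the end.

Answer: normal form = S^10(Z)  (in 30 steps)

Reduction:
  start: add(SZ, mul(SSSZ, add(SSSZ, Z)))
  [1] S(add(Z, mul(SSSZ, add(SSSZ, Z))))
  [2] S(mul(SSSZ, add(SSSZ, Z)))
  [3] S(add(add(SSSZ, Z), mul(SSZ, add(SSSZ, Z))))
  [4] S(add(S(add(SSZ, Z)), mul(SSZ, add(SSSZ, Z))))
  [5] S(S(add(add(SSZ, Z), mul(SSZ, add(SSSZ, Z)))))
  [6] S(S(add(S(add(SZ, Z)), mul(SSZ, add(SSSZ, Z)))))
  [7] S(S(S(add(add(SZ, Z), mul(SSZ, add(SSSZ, Z))))))
  [8] S(S(S(add(S(add(Z, Z)), mul(SSZ, add(SSSZ, Z))))))
  [9] S(S(S(S(add(add(Z, Z), mul(SSZ, add(SSSZ, Z)))))))
  [10] S(S(S(S(add(Z, mul(SSZ, add(SSSZ, Z)))))))
  [11] S(S(S(S(mul(SSZ, add(SSSZ, Z))))))
  [12] S(S(S(S(add(add(SSSZ, Z), mul(SZ, add(SSSZ, Z)))))))
  [13] S(S(S(S(add(S(add(SSZ, Z)), mul(SZ, add(SSSZ, Z)))))))
  [14] S(S(S(S(S(add(add(SSZ, Z), mul(SZ, add(SSSZ, Z))))))))
  [15] S(S(S(S(S(add(S(add(SZ, Z)), mul(SZ, add(SSSZ, Z))))))))
  [16] S(S(S(S(S(S(add(add(SZ, Z), mul(SZ, add(SSSZ, Z)))))))))
  [17] S(S(S(S(S(S(add(S(add(Z, Z)), mul(SZ, add(SSSZ, Z)))))))))
  [18] S(S(S(S(S(S(S(add(add(Z, Z), mul(SZ, add(SSSZ, Z))))))))))
  [19] S(S(S(S(S(S(S(add(Z, mul(SZ, add(SSSZ, Z))))))))))
  [20] S(S(S(S(S(S(S(mul(SZ, add(SSSZ, Z)))))))))
  [21] S(S(S(S(S(S(S(add(add(SSSZ, Z), mul(Z, add(SSSZ, Z))))))))))
  [22] S(S(S(S(S(S(S(add(S(add(SSZ, Z)), mul(Z, add(SSSZ, Z))))))))))
  [23] S(S(S(S(S(S(S(S(add(add(SSZ, Z), mul(Z, add(SSSZ, Z)))))))))))
  [24] S(S(S(S(S(S(S(S(add(S(add(SZ, Z)), mul(Z, add(SSSZ, Z)))))))))))
  [25] S(S(S(S(S(S(S(S(S(add(add(SZ, Z), mul(Z, add(SSSZ, Z))))))))))))
  [26] S(S(S(S(S(S(S(S(S(add(S(add(Z, Z)), mul(Z, add(SSSZ, Z))))))))))))
  [27] S(S(S(S(S(S(S(S(S(S(add(add(Z, Z), mul(Z, add(SSSZ, Z)))))))))))))
  [28] S(S(S(S(S(S(S(S(S(S(add(Z, mul(Z, add(SSSZ, Z)))))))))))))
  [29] S(S(S(S(S(S(S(S(S(S(mul(Z, add(SSSZ, Z))))))))))))
  [30] S^10(Z)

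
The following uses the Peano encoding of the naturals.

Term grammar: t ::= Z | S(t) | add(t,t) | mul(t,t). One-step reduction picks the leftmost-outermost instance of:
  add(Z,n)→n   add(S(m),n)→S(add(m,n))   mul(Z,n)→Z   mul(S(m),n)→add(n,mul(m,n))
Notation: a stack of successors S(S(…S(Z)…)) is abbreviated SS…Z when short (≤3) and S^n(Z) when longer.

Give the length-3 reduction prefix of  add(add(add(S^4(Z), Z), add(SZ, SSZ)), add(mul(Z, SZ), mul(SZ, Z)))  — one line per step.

Answer: after 3 steps: S(add(add(add(SSSZ, Z), add(SZ, SSZ)), add(mul(Z, SZ), mul(SZ, Z))))

Working:
  start: add(add(add(S^4(Z), Z), add(SZ, SSZ)), add(mul(Z, SZ), mul(SZ, Z)))
  →1  add(add(S(add(SSSZ, Z)), add(SZ, SSZ)), add(mul(Z, SZ), mul(SZ, Z)))
  →2  add(S(add(add(SSSZ, Z), add(SZ, SSZ))), add(mul(Z, SZ), mul(SZ, Z)))
  →3  S(add(add(add(SSSZ, Z), add(SZ, SSZ)), add(mul(Z, SZ), mul(SZ, Z))))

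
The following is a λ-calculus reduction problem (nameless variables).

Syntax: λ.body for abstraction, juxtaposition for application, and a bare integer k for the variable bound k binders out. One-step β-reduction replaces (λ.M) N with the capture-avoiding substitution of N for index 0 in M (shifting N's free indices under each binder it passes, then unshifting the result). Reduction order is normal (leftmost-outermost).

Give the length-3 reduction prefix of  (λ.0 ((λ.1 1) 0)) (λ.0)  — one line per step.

Answer: after 3 steps: (λ.0) (λ.0)

Derivation:
  start: (λ.0 ((λ.1 1) 0)) (λ.0)
  [1] (λ.0) ((λ.(λ.0) (λ.0)) (λ.0))
  [2] (λ.(λ.0) (λ.0)) (λ.0)
  [3] (λ.0) (λ.0)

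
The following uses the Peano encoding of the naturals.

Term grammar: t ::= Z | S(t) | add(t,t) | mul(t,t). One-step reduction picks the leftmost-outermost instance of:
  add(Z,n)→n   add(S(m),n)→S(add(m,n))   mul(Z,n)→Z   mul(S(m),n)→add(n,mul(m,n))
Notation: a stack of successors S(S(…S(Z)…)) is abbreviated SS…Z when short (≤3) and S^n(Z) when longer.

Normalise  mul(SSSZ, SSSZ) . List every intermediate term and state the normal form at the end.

  start: mul(SSSZ, SSSZ)
  step 1: add(SSSZ, mul(SSZ, SSSZ))
  step 2: S(add(SSZ, mul(SSZ, SSSZ)))
  step 3: S(S(add(SZ, mul(SSZ, SSSZ))))
  step 4: S(S(S(add(Z, mul(SSZ, SSSZ)))))
  step 5: S(S(S(mul(SSZ, SSSZ))))
  step 6: S(S(S(add(SSSZ, mul(SZ, SSSZ)))))
  step 7: S(S(S(S(add(SSZ, mul(SZ, SSSZ))))))
  step 8: S(S(S(S(S(add(SZ, mul(SZ, SSSZ)))))))
  step 9: S(S(S(S(S(S(add(Z, mul(SZ, SSSZ))))))))
  step 10: S(S(S(S(S(S(mul(SZ, SSSZ)))))))
  step 11: S(S(S(S(S(S(add(SSSZ, mul(Z, SSSZ))))))))
  step 12: S(S(S(S(S(S(S(add(SSZ, mul(Z, SSSZ)))))))))
  step 13: S(S(S(S(S(S(S(S(add(SZ, mul(Z, SSSZ))))))))))
  step 14: S(S(S(S(S(S(S(S(S(add(Z, mul(Z, SSSZ)))))))))))
  step 15: S(S(S(S(S(S(S(S(S(mul(Z, SSSZ))))))))))
  step 16: S^9(Z)

Answer: normal form = S^9(Z)  (in 16 steps)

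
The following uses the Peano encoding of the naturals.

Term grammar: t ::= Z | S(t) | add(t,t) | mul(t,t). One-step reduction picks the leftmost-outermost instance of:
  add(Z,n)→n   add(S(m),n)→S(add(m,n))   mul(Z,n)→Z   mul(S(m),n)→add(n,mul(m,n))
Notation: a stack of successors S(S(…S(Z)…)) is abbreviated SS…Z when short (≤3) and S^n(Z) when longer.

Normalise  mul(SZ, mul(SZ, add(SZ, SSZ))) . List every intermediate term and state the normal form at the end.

Answer: normal form = SSSZ  (in 14 steps)

Reduction:
  start: mul(SZ, mul(SZ, add(SZ, SSZ)))
  step 1: add(mul(SZ, add(SZ, SSZ)), mul(Z, mul(SZ, add(SZ, SSZ))))
  step 2: add(add(add(SZ, SSZ), mul(Z, add(SZ, SSZ))), mul(Z, mul(SZ, add(SZ, SSZ))))
  step 3: add(add(S(add(Z, SSZ)), mul(Z, add(SZ, SSZ))), mul(Z, mul(SZ, add(SZ, SSZ))))
  step 4: add(S(add(add(Z, SSZ), mul(Z, add(SZ, SSZ)))), mul(Z, mul(SZ, add(SZ, SSZ))))
  step 5: S(add(add(add(Z, SSZ), mul(Z, add(SZ, SSZ))), mul(Z, mul(SZ, add(SZ, SSZ)))))
  step 6: S(add(add(SSZ, mul(Z, add(SZ, SSZ))), mul(Z, mul(SZ, add(SZ, SSZ)))))
  step 7: S(add(S(add(SZ, mul(Z, add(SZ, SSZ)))), mul(Z, mul(SZ, add(SZ, SSZ)))))
  step 8: S(S(add(add(SZ, mul(Z, add(SZ, SSZ))), mul(Z, mul(SZ, add(SZ, SSZ))))))
  step 9: S(S(add(S(add(Z, mul(Z, add(SZ, SSZ)))), mul(Z, mul(SZ, add(SZ, SSZ))))))
  step 10: S(S(S(add(add(Z, mul(Z, add(SZ, SSZ))), mul(Z, mul(SZ, add(SZ, SSZ)))))))
  step 11: S(S(S(add(mul(Z, add(SZ, SSZ)), mul(Z, mul(SZ, add(SZ, SSZ)))))))
  step 12: S(S(S(add(Z, mul(Z, mul(SZ, add(SZ, SSZ)))))))
  step 13: S(S(S(mul(Z, mul(SZ, add(SZ, SSZ))))))
  step 14: SSSZ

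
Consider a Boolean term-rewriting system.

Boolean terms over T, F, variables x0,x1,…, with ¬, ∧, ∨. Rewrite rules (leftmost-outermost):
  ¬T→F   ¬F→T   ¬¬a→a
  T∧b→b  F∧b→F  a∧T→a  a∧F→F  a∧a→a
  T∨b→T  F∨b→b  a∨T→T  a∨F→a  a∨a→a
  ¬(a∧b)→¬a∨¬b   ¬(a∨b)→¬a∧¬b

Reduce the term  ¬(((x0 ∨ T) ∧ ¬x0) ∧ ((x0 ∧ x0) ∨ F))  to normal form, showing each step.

  start: ¬(((x0 ∨ T) ∧ ¬x0) ∧ ((x0 ∧ x0) ∨ F))
  [1] ¬((x0 ∨ T) ∧ ¬x0) ∨ ¬((x0 ∧ x0) ∨ F)
  [2] (¬(x0 ∨ T) ∨ ¬¬x0) ∨ ¬((x0 ∧ x0) ∨ F)
  [3] ((¬x0 ∧ ¬T) ∨ ¬¬x0) ∨ ¬((x0 ∧ x0) ∨ F)
  [4] ((¬x0 ∧ F) ∨ ¬¬x0) ∨ ¬((x0 ∧ x0) ∨ F)
  [5] (F ∨ ¬¬x0) ∨ ¬((x0 ∧ x0) ∨ F)
  [6] ¬¬x0 ∨ ¬((x0 ∧ x0) ∨ F)
  [7] x0 ∨ ¬((x0 ∧ x0) ∨ F)
  [8] x0 ∨ (¬(x0 ∧ x0) ∧ ¬F)
  [9] x0 ∨ ((¬x0 ∨ ¬x0) ∧ ¬F)
  [10] x0 ∨ (¬x0 ∧ ¬F)
  [11] x0 ∨ (¬x0 ∧ T)
  [12] x0 ∨ ¬x0

Answer: normal form = x0 ∨ ¬x0  (in 12 steps)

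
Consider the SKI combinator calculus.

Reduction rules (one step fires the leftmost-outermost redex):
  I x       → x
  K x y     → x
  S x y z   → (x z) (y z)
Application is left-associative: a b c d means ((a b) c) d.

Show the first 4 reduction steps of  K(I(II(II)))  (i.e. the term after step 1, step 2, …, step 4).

  start: K(I(II(II)))
  step 1: K(II(II))
  step 2: K(I(II))
  step 3: K(II)
  step 4: KI

Answer: after 4 steps: KI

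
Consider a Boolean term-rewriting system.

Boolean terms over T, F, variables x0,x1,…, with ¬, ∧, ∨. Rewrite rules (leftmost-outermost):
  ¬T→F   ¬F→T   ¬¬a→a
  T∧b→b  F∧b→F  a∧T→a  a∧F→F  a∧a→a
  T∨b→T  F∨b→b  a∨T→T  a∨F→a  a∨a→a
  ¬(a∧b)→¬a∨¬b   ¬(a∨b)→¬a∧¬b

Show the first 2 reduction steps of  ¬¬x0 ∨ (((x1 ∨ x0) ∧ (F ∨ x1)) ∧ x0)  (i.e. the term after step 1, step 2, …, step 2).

Answer: after 2 steps: x0 ∨ (((x1 ∨ x0) ∧ x1) ∧ x0)

Reduction:
  start: ¬¬x0 ∨ (((x1 ∨ x0) ∧ (F ∨ x1)) ∧ x0)
  [1] x0 ∨ (((x1 ∨ x0) ∧ (F ∨ x1)) ∧ x0)
  [2] x0 ∨ (((x1 ∨ x0) ∧ x1) ∧ x0)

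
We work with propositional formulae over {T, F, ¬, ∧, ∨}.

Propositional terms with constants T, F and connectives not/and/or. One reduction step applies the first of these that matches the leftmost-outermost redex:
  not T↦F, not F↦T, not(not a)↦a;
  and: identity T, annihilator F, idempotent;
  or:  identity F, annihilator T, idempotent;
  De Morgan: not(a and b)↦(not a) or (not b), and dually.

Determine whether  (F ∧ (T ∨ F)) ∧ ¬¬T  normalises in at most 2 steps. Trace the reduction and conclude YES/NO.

  start: (F ∧ (T ∨ F)) ∧ ¬¬T
  [1] F ∧ ¬¬T
  [2] F

Answer: YES — reaches normal form F in 2 ≤ 2 steps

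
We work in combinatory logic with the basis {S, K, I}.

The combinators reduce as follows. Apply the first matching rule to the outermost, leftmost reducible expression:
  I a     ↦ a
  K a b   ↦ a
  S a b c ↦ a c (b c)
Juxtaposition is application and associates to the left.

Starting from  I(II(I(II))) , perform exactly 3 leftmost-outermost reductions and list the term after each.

Answer: after 3 steps: I(II)

Working:
  start: I(II(I(II)))
  [1] II(I(II))
  [2] I(I(II))
  [3] I(II)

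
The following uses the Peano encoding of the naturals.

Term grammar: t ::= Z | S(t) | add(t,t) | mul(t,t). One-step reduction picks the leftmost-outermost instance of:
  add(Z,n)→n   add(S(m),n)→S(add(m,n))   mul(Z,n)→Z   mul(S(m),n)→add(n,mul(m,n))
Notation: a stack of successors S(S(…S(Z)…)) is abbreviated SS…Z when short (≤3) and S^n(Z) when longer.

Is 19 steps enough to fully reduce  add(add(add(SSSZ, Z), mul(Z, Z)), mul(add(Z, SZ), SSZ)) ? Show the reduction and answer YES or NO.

  start: add(add(add(SSSZ, Z), mul(Z, Z)), mul(add(Z, SZ), SSZ))
  [1] add(add(S(add(SSZ, Z)), mul(Z, Z)), mul(add(Z, SZ), SSZ))
  [2] add(S(add(add(SSZ, Z), mul(Z, Z))), mul(add(Z, SZ), SSZ))
  [3] S(add(add(add(SSZ, Z), mul(Z, Z)), mul(add(Z, SZ), SSZ)))
  [4] S(add(add(S(add(SZ, Z)), mul(Z, Z)), mul(add(Z, SZ), SSZ)))
  [5] S(add(S(add(add(SZ, Z), mul(Z, Z))), mul(add(Z, SZ), SSZ)))
  [6] S(S(add(add(add(SZ, Z), mul(Z, Z)), mul(add(Z, SZ), SSZ))))
  [7] S(S(add(add(S(add(Z, Z)), mul(Z, Z)), mul(add(Z, SZ), SSZ))))
  [8] S(S(add(S(add(add(Z, Z), mul(Z, Z))), mul(add(Z, SZ), SSZ))))
  [9] S(S(S(add(add(add(Z, Z), mul(Z, Z)), mul(add(Z, SZ), SSZ)))))
  [10] S(S(S(add(add(Z, mul(Z, Z)), mul(add(Z, SZ), SSZ)))))
  [11] S(S(S(add(mul(Z, Z), mul(add(Z, SZ), SSZ)))))
  [12] S(S(S(add(Z, mul(add(Z, SZ), SSZ)))))
  [13] S(S(S(mul(add(Z, SZ), SSZ))))
  [14] S(S(S(mul(SZ, SSZ))))
  [15] S(S(S(add(SSZ, mul(Z, SSZ)))))
  [16] S(S(S(S(add(SZ, mul(Z, SSZ))))))
  [17] S(S(S(S(S(add(Z, mul(Z, SSZ)))))))
  [18] S(S(S(S(S(mul(Z, SSZ))))))
  [19] S^5(Z)

Answer: YES — reaches normal form S^5(Z) in 19 ≤ 19 steps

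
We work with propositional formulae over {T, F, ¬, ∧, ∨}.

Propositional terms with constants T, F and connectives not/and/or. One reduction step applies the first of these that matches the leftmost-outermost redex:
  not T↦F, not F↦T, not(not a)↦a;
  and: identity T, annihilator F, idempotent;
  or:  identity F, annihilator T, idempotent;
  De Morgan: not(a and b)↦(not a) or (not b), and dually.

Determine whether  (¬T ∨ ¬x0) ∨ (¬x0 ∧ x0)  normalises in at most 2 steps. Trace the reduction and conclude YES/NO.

Answer: YES — reaches normal form ¬x0 ∨ (¬x0 ∧ x0) in 2 ≤ 2 steps

Derivation:
  start: (¬T ∨ ¬x0) ∨ (¬x0 ∧ x0)
  step 1: (F ∨ ¬x0) ∨ (¬x0 ∧ x0)
  step 2: ¬x0 ∨ (¬x0 ∧ x0)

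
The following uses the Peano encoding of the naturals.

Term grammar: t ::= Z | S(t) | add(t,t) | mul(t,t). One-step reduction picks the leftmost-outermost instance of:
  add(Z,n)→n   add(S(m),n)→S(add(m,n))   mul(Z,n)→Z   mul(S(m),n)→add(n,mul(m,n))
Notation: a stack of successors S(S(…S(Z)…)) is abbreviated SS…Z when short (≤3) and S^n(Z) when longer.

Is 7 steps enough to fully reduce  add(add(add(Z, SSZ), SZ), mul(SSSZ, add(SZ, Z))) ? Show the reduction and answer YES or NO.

Answer: NO — after 7 steps the term is S(S(S(add(Z, mul(SSSZ, add(SZ, Z)))))), not yet normal

Working:
  start: add(add(add(Z, SSZ), SZ), mul(SSSZ, add(SZ, Z)))
  step 1: add(add(SSZ, SZ), mul(SSSZ, add(SZ, Z)))
  step 2: add(S(add(SZ, SZ)), mul(SSSZ, add(SZ, Z)))
  step 3: S(add(add(SZ, SZ), mul(SSSZ, add(SZ, Z))))
  step 4: S(add(S(add(Z, SZ)), mul(SSSZ, add(SZ, Z))))
  step 5: S(S(add(add(Z, SZ), mul(SSSZ, add(SZ, Z)))))
  step 6: S(S(add(SZ, mul(SSSZ, add(SZ, Z)))))
  step 7: S(S(S(add(Z, mul(SSSZ, add(SZ, Z))))))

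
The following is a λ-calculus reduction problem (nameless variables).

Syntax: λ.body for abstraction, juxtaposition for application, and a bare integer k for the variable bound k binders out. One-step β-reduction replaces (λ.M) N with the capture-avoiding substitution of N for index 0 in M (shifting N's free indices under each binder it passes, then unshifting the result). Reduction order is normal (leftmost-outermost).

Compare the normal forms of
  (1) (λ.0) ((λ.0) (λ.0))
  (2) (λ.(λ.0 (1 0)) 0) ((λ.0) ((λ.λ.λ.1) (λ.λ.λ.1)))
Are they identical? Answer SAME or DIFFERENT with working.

Term A:
  start: (λ.0) ((λ.0) (λ.0))
  [1] (λ.0) (λ.0)
  [2] λ.0

Term B:
  start: (λ.(λ.0 (1 0)) 0) ((λ.0) ((λ.λ.λ.1) (λ.λ.λ.1)))
  [1] (λ.0 ((λ.0) ((λ.λ.λ.1) (λ.λ.λ.1)) 0)) ((λ.0) ((λ.λ.λ.1) (λ.λ.λ.1)))
  [2] (λ.0) ((λ.λ.λ.1) (λ.λ.λ.1)) ((λ.0) ((λ.λ.λ.1) (λ.λ.λ.1)) ((λ.0) ((λ.λ.λ.1) (λ.λ.λ.1))))
  [3] (λ.λ.λ.1) (λ.λ.λ.1) ((λ.0) ((λ.λ.λ.1) (λ.λ.λ.1)) ((λ.0) ((λ.λ.λ.1) (λ.λ.λ.1))))
  [4] (λ.λ.1) ((λ.0) ((λ.λ.λ.1) (λ.λ.λ.1)) ((λ.0) ((λ.λ.λ.1) (λ.λ.λ.1))))
  [5] λ.(λ.0) ((λ.λ.λ.1) (λ.λ.λ.1)) ((λ.0) ((λ.λ.λ.1) (λ.λ.λ.1)))
  [6] λ.(λ.λ.λ.1) (λ.λ.λ.1) ((λ.0) ((λ.λ.λ.1) (λ.λ.λ.1)))
  [7] λ.(λ.λ.1) ((λ.0) ((λ.λ.λ.1) (λ.λ.λ.1)))
  [8] λ.λ.(λ.0) ((λ.λ.λ.1) (λ.λ.λ.1))
  [9] λ.λ.(λ.λ.λ.1) (λ.λ.λ.1)
  [10] λ.λ.λ.λ.1

Answer: DIFFERENT — A ⇓ λ.0, B ⇓ λ.λ.λ.λ.1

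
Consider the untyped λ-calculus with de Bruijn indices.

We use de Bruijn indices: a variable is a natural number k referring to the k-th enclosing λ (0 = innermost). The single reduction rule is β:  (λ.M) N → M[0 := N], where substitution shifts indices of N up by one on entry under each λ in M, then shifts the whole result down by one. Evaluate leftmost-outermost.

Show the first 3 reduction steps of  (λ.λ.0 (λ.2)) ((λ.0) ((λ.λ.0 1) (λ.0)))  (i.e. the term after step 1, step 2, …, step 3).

Answer: after 3 steps: λ.0 (λ.λ.0 (λ.0))

Working:
  start: (λ.λ.0 (λ.2)) ((λ.0) ((λ.λ.0 1) (λ.0)))
  step 1: λ.0 (λ.(λ.0) ((λ.λ.0 1) (λ.0)))
  step 2: λ.0 (λ.(λ.λ.0 1) (λ.0))
  step 3: λ.0 (λ.λ.0 (λ.0))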